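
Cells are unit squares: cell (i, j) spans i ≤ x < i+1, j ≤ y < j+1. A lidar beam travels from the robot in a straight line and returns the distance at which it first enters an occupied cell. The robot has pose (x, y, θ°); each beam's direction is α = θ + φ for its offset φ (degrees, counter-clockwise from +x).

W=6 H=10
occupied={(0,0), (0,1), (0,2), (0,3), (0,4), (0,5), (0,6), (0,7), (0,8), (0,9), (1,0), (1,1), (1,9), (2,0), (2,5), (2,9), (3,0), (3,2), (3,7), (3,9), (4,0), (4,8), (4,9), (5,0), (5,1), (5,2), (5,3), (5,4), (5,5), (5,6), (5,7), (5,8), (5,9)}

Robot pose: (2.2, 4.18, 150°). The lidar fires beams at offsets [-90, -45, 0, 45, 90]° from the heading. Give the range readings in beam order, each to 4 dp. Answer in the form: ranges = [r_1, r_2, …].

ranges = [0.9469, 4.6364, 1.3856, 1.2423, 2.4000]

beam 1: φ=-90°, α=60°
  d=(0.5000,0.8660)  start (2,4)  tX=1.6000 tY=0.9469  stride 1/|dx|=2.0000 1/|dy|=1.1547
    cross y-line → (2,5), t=0.9469 (wall)
  → r_1 = 0.9469
beam 2: φ=-45°, α=105°
  d=(-0.2588,0.9659)  start (2,4)  tX=0.7727 tY=0.8489  stride 1/|dx|=3.8637 1/|dy|=1.0353
    cross x-line → (1,4), t=0.7727
    cross y-line → (1,5), t=0.8489
    cross y-line → (1,6), t=1.8842
    cross y-line → (1,7), t=2.9195
    cross y-line → (1,8), t=3.9548
    cross x-line → (0,8), t=4.6364 (wall)
  → r_2 = 4.6364
beam 3: φ=0°, α=150°
  d=(-0.8660,0.5000)  start (2,4)  tX=0.2309 tY=1.6400  stride 1/|dx|=1.1547 1/|dy|=2.0000
    cross x-line → (1,4), t=0.2309
    cross x-line → (0,4), t=1.3856 (wall)
  → r_3 = 1.3856
beam 4: φ=45°, α=195°
  d=(-0.9659,-0.2588)  start (2,4)  tX=0.2071 tY=0.6955  stride 1/|dx|=1.0353 1/|dy|=3.8637
    cross x-line → (1,4), t=0.2071
    cross y-line → (1,3), t=0.6955
    cross x-line → (0,3), t=1.2423 (wall)
  → r_4 = 1.2423
beam 5: φ=90°, α=240°
  d=(-0.5000,-0.8660)  start (2,4)  tX=0.4000 tY=0.2078  stride 1/|dx|=2.0000 1/|dy|=1.1547
    cross y-line → (2,3), t=0.2078
    cross x-line → (1,3), t=0.4000
    cross y-line → (1,2), t=1.3625
    cross x-line → (0,2), t=2.4000 (wall)
  → r_5 = 2.4000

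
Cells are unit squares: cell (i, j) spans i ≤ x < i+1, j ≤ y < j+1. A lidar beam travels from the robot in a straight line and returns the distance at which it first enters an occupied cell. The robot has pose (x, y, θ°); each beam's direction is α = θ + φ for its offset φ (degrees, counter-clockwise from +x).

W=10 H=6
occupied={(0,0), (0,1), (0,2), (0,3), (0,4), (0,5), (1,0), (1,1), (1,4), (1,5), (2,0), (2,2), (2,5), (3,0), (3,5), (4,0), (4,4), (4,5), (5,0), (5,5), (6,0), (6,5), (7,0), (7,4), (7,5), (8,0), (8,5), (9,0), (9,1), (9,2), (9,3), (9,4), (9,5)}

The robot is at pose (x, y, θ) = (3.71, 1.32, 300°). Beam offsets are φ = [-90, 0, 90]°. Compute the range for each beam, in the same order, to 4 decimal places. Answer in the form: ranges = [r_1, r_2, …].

ranges = [0.6400, 0.3695, 6.1084]

beam 1: φ=-90°, α=210°
  d=(-0.8660,-0.5000)  start (3,1)  tX=0.8198 tY=0.6400  stride 1/|dx|=1.1547 1/|dy|=2.0000
    cross y-line → (3,0), t=0.6400 (wall)
  → r_1 = 0.6400
beam 2: φ=0°, α=300°
  d=(0.5000,-0.8660)  start (3,1)  tX=0.5800 tY=0.3695  stride 1/|dx|=2.0000 1/|dy|=1.1547
    cross y-line → (3,0), t=0.3695 (wall)
  → r_2 = 0.3695
beam 3: φ=90°, α=30°
  d=(0.8660,0.5000)  start (3,1)  tX=0.3349 tY=1.3600  stride 1/|dx|=1.1547 1/|dy|=2.0000
    cross x-line → (4,1), t=0.3349
    cross y-line → (4,2), t=1.3600
    cross x-line → (5,2), t=1.4896
    cross x-line → (6,2), t=2.6443
    cross y-line → (6,3), t=3.3600
    cross x-line → (7,3), t=3.7990
    cross x-line → (8,3), t=4.9537
    cross y-line → (8,4), t=5.3600
    cross x-line → (9,4), t=6.1084 (wall)
  → r_3 = 6.1084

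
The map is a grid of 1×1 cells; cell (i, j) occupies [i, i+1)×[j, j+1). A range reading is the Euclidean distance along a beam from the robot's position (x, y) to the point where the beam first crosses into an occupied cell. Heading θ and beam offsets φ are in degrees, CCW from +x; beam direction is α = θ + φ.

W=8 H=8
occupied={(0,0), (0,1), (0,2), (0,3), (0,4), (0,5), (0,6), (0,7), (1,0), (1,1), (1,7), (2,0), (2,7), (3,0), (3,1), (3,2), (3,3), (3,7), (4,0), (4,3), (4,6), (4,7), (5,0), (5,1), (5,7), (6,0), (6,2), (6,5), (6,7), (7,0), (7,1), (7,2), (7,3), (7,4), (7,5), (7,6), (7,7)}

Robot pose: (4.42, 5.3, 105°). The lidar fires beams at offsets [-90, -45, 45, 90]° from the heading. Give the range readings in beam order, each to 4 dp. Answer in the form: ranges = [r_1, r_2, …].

beam 1: φ=-90°, α=15°
  cosα=0.9659 sinα=0.2588 | (4,5) | tMaxX 0.6005 tMaxY 2.7046 | tΔX 1.0353 tΔY 3.8637
    t=0.6005 [x] (5,5)
    t=1.6357 [x] (6,5) — stop
  → r_1 = 1.6357
beam 2: φ=-45°, α=60°
  cosα=0.5000 sinα=0.8660 | (4,5) | tMaxX 1.1600 tMaxY 0.8083 | tΔX 2.0000 tΔY 1.1547
    t=0.8083 [y] (4,6) — stop
  → r_2 = 0.8083
beam 3: φ=45°, α=150°
  cosα=-0.8660 sinα=0.5000 | (4,5) | tMaxX 0.4850 tMaxY 1.4000 | tΔX 1.1547 tΔY 2.0000
    t=0.4850 [x] (3,5)
    t=1.4000 [y] (3,6)
    t=1.6397 [x] (2,6)
    t=2.7944 [x] (1,6)
    t=3.4000 [y] (1,7) — stop
  → r_3 = 3.4000
beam 4: φ=90°, α=195°
  cosα=-0.9659 sinα=-0.2588 | (4,5) | tMaxX 0.4348 tMaxY 1.1591 | tΔX 1.0353 tΔY 3.8637
    t=0.4348 [x] (3,5)
    t=1.1591 [y] (3,4)
    t=1.4701 [x] (2,4)
    t=2.5054 [x] (1,4)
    t=3.5406 [x] (0,4) — stop
  → r_4 = 3.5406

ranges = [1.6357, 0.8083, 3.4000, 3.5406]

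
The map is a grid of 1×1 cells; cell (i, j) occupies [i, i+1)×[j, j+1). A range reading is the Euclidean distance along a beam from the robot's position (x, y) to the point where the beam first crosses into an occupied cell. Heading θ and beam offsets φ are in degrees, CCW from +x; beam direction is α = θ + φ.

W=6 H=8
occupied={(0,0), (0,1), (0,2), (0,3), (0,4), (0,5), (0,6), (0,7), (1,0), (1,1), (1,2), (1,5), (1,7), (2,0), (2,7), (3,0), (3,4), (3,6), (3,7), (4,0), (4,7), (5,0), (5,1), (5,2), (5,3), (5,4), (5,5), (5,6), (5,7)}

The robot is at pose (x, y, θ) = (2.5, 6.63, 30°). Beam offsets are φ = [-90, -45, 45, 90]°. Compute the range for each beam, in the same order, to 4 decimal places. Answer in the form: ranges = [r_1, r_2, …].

beam 1: φ=-90°, α=300°
  dir = (cos 300°, sin 300°) = (0.5000, -0.8660); from cell (2,6)
  next x-line at t=1.0000, next y-line at t=0.7275; Δt_x=2.0000, Δt_y=1.1547
    y: enter (2,5) at t=0.7275
    x: enter (3,5) at t=1.0000
    y: enter (3,4) at t=1.8822 ← occupied
  → r_1 = 1.8822
beam 2: φ=-45°, α=345°
  dir = (cos 345°, sin 345°) = (0.9659, -0.2588); from cell (2,6)
  next x-line at t=0.5176, next y-line at t=2.4341; Δt_x=1.0353, Δt_y=3.8637
    x: enter (3,6) at t=0.5176 ← occupied
  → r_2 = 0.5176
beam 3: φ=45°, α=75°
  dir = (cos 75°, sin 75°) = (0.2588, 0.9659); from cell (2,6)
  next x-line at t=1.9319, next y-line at t=0.3831; Δt_x=3.8637, Δt_y=1.0353
    y: enter (2,7) at t=0.3831 ← occupied
  → r_3 = 0.3831
beam 4: φ=90°, α=120°
  dir = (cos 120°, sin 120°) = (-0.5000, 0.8660); from cell (2,6)
  next x-line at t=1.0000, next y-line at t=0.4272; Δt_x=2.0000, Δt_y=1.1547
    y: enter (2,7) at t=0.4272 ← occupied
  → r_4 = 0.4272

ranges = [1.8822, 0.5176, 0.3831, 0.4272]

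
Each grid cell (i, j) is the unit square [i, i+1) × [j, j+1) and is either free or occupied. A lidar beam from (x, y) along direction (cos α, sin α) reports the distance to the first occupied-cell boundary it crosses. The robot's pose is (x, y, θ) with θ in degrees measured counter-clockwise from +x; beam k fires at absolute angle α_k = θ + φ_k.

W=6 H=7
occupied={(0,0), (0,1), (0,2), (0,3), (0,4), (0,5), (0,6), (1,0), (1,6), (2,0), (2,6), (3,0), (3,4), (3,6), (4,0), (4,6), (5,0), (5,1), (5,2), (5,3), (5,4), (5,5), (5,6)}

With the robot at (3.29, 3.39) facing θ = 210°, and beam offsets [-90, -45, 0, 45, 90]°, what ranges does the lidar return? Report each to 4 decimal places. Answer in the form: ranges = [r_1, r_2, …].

beam 1: φ=-90°, α=120°
  cosα=-0.5000 sinα=0.8660 | (3,3) | tMaxX 0.5800 tMaxY 0.7044 | tΔX 2.0000 tΔY 1.1547
    t=0.5800 [x] (2,3)
    t=0.7044 [y] (2,4)
    t=1.8591 [y] (2,5)
    t=2.5800 [x] (1,5)
    t=3.0138 [y] (1,6) — stop
  → r_1 = 3.0138
beam 2: φ=-45°, α=165°
  cosα=-0.9659 sinα=0.2588 | (3,3) | tMaxX 0.3002 tMaxY 2.3569 | tΔX 1.0353 tΔY 3.8637
    t=0.3002 [x] (2,3)
    t=1.3355 [x] (1,3)
    t=2.3569 [y] (1,4)
    t=2.3708 [x] (0,4) — stop
  → r_2 = 2.3708
beam 3: φ=0°, α=210°
  cosα=-0.8660 sinα=-0.5000 | (3,3) | tMaxX 0.3349 tMaxY 0.7800 | tΔX 1.1547 tΔY 2.0000
    t=0.3349 [x] (2,3)
    t=0.7800 [y] (2,2)
    t=1.4896 [x] (1,2)
    t=2.6443 [x] (0,2) — stop
  → r_3 = 2.6443
beam 4: φ=45°, α=255°
  cosα=-0.2588 sinα=-0.9659 | (3,3) | tMaxX 1.1205 tMaxY 0.4038 | tΔX 3.8637 tΔY 1.0353
    t=0.4038 [y] (3,2)
    t=1.1205 [x] (2,2)
    t=1.4390 [y] (2,1)
    t=2.4743 [y] (2,0) — stop
  → r_4 = 2.4743
beam 5: φ=90°, α=300°
  cosα=0.5000 sinα=-0.8660 | (3,3) | tMaxX 1.4200 tMaxY 0.4503 | tΔX 2.0000 tΔY 1.1547
    t=0.4503 [y] (3,2)
    t=1.4200 [x] (4,2)
    t=1.6050 [y] (4,1)
    t=2.7597 [y] (4,0) — stop
  → r_5 = 2.7597

ranges = [3.0138, 2.3708, 2.6443, 2.4743, 2.7597]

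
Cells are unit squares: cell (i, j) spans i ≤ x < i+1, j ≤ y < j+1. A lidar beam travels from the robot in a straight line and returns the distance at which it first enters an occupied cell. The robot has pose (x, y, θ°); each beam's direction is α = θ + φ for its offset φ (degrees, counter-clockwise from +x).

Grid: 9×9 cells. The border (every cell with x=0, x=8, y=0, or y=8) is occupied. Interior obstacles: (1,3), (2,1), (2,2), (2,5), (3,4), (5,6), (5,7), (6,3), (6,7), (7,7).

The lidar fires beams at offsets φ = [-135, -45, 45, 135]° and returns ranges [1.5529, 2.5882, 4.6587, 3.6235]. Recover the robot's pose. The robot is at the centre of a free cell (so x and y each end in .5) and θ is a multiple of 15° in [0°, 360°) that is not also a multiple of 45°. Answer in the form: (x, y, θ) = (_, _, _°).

(x, y, θ) = (5.5, 2.5, 30°)

Candidates: 39 free-cell centres × 16 headings = 624 poses. Raycast each; keep the one whose scan matches to 4 dp.
  (1.5, 4.5, 150°): beam 2 = 1.9319 ≠ 2.5882 ✗
  (4.5, 2.5, 345°): beam 1 = 1.7321 ≠ 1.5529 ✗
  (5.5, 5.5, 285°): beam 1 = 5.0000 ≠ 1.5529 ✗
  (7.5, 5.5, 105°): beam 1 = 0.5774 ≠ 1.5529 ✗
  …
  (5.5, 2.5, 30°): r_1=1.5529, r_2=2.5882, r_3=4.6587, r_4=3.6235 — all match ✓
Only this pose fits every beam.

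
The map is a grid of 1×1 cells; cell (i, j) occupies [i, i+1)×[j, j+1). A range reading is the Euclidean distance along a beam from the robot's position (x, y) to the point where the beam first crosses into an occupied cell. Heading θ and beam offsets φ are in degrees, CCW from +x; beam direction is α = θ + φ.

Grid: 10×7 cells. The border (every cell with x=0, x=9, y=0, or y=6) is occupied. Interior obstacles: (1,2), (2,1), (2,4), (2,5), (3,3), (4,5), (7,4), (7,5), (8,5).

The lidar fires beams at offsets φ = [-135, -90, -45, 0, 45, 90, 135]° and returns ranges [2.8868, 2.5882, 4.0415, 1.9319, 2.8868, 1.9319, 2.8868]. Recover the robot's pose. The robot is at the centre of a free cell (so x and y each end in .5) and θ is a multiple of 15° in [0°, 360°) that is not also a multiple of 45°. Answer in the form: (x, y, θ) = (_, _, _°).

(x, y, θ) = (5.5, 3.5, 15°)

Enumerate (i+0.5, j+0.5, θ) over the 31 free cells and 16 admissible headings. For each, cast all 7 beams and compare to the given ranges.
  (6.5, 5.5, 345°): beam 1 = 3.0000 ≠ 2.8868 ✗
  (3.5, 1.5, 105°): beam 1 = 1.0000 ≠ 2.8868 ✗
  (8.5, 2.5, 165°): beam 1 = 0.5774 ≠ 2.8868 ✗
  (3.5, 1.5, 240°): beam 1 = 1.5529 ≠ 2.8868 ✗
  (4.5, 3.5, 75°): beam 2 = 4.6587 ≠ 2.5882 ✗
  …
  (5.5, 3.5, 15°): r_1=2.8868, r_2=2.5882, r_3=4.0415, r_4=1.9319, r_5=2.8868, r_6=1.9319, r_7=2.8868 — all match ✓
No second candidate reproduces the full scan.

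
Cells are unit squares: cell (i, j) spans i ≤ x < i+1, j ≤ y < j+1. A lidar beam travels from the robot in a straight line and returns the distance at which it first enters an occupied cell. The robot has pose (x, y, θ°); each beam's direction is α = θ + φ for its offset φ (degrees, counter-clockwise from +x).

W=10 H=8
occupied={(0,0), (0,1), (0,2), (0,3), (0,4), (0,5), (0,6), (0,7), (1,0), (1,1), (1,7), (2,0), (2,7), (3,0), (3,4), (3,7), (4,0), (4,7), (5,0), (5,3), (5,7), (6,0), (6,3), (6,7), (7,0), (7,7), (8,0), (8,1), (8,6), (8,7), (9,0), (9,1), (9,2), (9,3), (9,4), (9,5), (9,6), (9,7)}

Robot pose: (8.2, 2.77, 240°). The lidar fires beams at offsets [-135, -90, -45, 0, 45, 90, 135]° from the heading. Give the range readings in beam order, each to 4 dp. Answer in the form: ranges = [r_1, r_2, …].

ranges = [4.3792, 1.3856, 6.4187, 2.0438, 0.7972, 0.9238, 0.8282]

beam 1: φ=-135°, α=105°
  direction (-0.2588, 0.9659); cell (8,2); t to first gridline: x 0.7727, y 0.2381 (then +3.8637 / +1.0353)
    (8,3) via y @ 0.2381
    (7,3) via x @ 0.7727
    (7,4) via y @ 1.2734
    (7,5) via y @ 2.3087
    (7,6) via y @ 3.3439
    (7,7) via y @ 4.3792  # hit
  → r_1 = 4.3792
beam 2: φ=-90°, α=150°
  direction (-0.8660, 0.5000); cell (8,2); t to first gridline: x 0.2309, y 0.4600 (then +1.1547 / +2.0000)
    (7,2) via x @ 0.2309
    (7,3) via y @ 0.4600
    (6,3) via x @ 1.3856  # hit
  → r_2 = 1.3856
beam 3: φ=-45°, α=195°
  direction (-0.9659, -0.2588); cell (8,2); t to first gridline: x 0.2071, y 2.9751 (then +1.0353 / +3.8637)
    (7,2) via x @ 0.2071
    (6,2) via x @ 1.2423
    (5,2) via x @ 2.2776
    (5,1) via y @ 2.9751
    (4,1) via x @ 3.3129
    (3,1) via x @ 4.3482
    (2,1) via x @ 5.3834
    (1,1) via x @ 6.4187  # hit
  → r_3 = 6.4187
beam 4: φ=0°, α=240°
  direction (-0.5000, -0.8660); cell (8,2); t to first gridline: x 0.4000, y 0.8891 (then +2.0000 / +1.1547)
    (7,2) via x @ 0.4000
    (7,1) via y @ 0.8891
    (7,0) via y @ 2.0438  # hit
  → r_4 = 2.0438
beam 5: φ=45°, α=285°
  direction (0.2588, -0.9659); cell (8,2); t to first gridline: x 3.0910, y 0.7972 (then +3.8637 / +1.0353)
    (8,1) via y @ 0.7972  # hit
  → r_5 = 0.7972
beam 6: φ=90°, α=330°
  direction (0.8660, -0.5000); cell (8,2); t to first gridline: x 0.9238, y 1.5400 (then +1.1547 / +2.0000)
    (9,2) via x @ 0.9238  # hit
  → r_6 = 0.9238
beam 7: φ=135°, α=15°
  direction (0.9659, 0.2588); cell (8,2); t to first gridline: x 0.8282, y 0.8887 (then +1.0353 / +3.8637)
    (9,2) via x @ 0.8282  # hit
  → r_7 = 0.8282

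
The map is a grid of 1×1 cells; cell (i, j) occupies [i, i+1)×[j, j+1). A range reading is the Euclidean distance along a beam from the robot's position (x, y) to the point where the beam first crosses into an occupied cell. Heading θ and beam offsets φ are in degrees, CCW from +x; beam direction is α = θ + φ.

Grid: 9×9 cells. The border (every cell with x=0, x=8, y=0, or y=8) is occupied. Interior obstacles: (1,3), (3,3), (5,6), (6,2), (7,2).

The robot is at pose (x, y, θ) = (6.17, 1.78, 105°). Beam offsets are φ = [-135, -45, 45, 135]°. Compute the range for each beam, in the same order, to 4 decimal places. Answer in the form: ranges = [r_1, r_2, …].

beam 1: φ=-135°, α=330°
  dir = (cos 330°, sin 330°) = (0.8660, -0.5000); from cell (6,1)
  next x-line at t=0.9584, next y-line at t=1.5600; Δt_x=1.1547, Δt_y=2.0000
    x: enter (7,1) at t=0.9584
    y: enter (7,0) at t=1.5600 ← occupied
  → r_1 = 1.5600
beam 2: φ=-45°, α=60°
  dir = (cos 60°, sin 60°) = (0.5000, 0.8660); from cell (6,1)
  next x-line at t=1.6600, next y-line at t=0.2540; Δt_x=2.0000, Δt_y=1.1547
    y: enter (6,2) at t=0.2540 ← occupied
  → r_2 = 0.2540
beam 3: φ=45°, α=150°
  dir = (cos 150°, sin 150°) = (-0.8660, 0.5000); from cell (6,1)
  next x-line at t=0.1963, next y-line at t=0.4400; Δt_x=1.1547, Δt_y=2.0000
    x: enter (5,1) at t=0.1963
    y: enter (5,2) at t=0.4400
    x: enter (4,2) at t=1.3510
    y: enter (4,3) at t=2.4400
    x: enter (3,3) at t=2.5057 ← occupied
  → r_3 = 2.5057
beam 4: φ=135°, α=240°
  dir = (cos 240°, sin 240°) = (-0.5000, -0.8660); from cell (6,1)
  next x-line at t=0.3400, next y-line at t=0.9007; Δt_x=2.0000, Δt_y=1.1547
    x: enter (5,1) at t=0.3400
    y: enter (5,0) at t=0.9007 ← occupied
  → r_4 = 0.9007

ranges = [1.5600, 0.2540, 2.5057, 0.9007]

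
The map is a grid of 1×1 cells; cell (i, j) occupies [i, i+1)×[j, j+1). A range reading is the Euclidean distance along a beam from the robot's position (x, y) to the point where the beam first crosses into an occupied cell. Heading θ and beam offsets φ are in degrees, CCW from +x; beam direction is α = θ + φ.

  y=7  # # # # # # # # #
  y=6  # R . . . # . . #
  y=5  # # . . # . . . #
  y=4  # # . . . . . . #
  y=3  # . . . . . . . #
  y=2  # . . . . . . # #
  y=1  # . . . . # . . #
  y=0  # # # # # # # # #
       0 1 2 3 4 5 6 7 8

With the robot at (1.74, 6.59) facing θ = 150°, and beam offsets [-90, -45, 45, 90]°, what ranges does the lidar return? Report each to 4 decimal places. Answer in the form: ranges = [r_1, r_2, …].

beam 1: φ=-90°, α=60°
  cosα=0.5000 sinα=0.8660 | (1,6) | tMaxX 0.5200 tMaxY 0.4734 | tΔX 2.0000 tΔY 1.1547
    t=0.4734 [y] (1,7) — stop
  → r_1 = 0.4734
beam 2: φ=-45°, α=105°
  cosα=-0.2588 sinα=0.9659 | (1,6) | tMaxX 2.8591 tMaxY 0.4245 | tΔX 3.8637 tΔY 1.0353
    t=0.4245 [y] (1,7) — stop
  → r_2 = 0.4245
beam 3: φ=45°, α=195°
  cosα=-0.9659 sinα=-0.2588 | (1,6) | tMaxX 0.7661 tMaxY 2.2796 | tΔX 1.0353 tΔY 3.8637
    t=0.7661 [x] (0,6) — stop
  → r_3 = 0.7661
beam 4: φ=90°, α=240°
  cosα=-0.5000 sinα=-0.8660 | (1,6) | tMaxX 1.4800 tMaxY 0.6813 | tΔX 2.0000 tΔY 1.1547
    t=0.6813 [y] (1,5) — stop
  → r_4 = 0.6813

ranges = [0.4734, 0.4245, 0.7661, 0.6813]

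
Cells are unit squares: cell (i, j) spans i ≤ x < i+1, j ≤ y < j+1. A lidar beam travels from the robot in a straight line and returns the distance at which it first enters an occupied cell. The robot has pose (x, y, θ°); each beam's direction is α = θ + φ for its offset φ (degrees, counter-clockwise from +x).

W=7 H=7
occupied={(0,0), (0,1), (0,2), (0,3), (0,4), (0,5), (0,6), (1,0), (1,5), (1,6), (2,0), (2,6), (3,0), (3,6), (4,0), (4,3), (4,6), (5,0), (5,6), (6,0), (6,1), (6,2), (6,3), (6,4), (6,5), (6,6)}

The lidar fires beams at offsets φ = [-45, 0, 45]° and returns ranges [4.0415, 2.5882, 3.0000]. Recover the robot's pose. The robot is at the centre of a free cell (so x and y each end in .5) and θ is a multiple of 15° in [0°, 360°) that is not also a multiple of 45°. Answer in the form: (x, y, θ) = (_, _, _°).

The pose lattice has 23·16 = 368 candidates. Test each by forward raycasting.
  (2.5, 4.5, 255°): beam 1 = 1.7321 ≠ 4.0415 ✗
  (2.5, 5.5, 120°): beam 1 = 0.5176 ≠ 4.0415 ✗
  (4.5, 1.5, 120°): beam 1 = 1.5529 ≠ 4.0415 ✗
  …
  (1.5, 4.5, 345°): r_1=4.0415, r_2=2.5882, r_3=3.0000 — all match ✓
Unique over the lattice → pose = (1.5, 4.5, 345°).

(x, y, θ) = (1.5, 4.5, 345°)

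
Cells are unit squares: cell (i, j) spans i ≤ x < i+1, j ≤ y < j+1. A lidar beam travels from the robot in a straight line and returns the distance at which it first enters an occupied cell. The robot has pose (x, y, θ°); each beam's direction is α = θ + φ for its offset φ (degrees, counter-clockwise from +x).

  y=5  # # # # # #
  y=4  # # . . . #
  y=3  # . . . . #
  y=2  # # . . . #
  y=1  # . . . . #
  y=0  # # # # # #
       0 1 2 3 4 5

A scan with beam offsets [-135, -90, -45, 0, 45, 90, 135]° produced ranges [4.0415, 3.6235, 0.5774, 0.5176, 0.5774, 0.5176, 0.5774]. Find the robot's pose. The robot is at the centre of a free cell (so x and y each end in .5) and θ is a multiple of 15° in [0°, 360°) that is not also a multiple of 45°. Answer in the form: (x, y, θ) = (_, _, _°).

Candidates: 14 free-cell centres × 16 headings = 224 poses. Raycast each; keep the one whose scan matches to 4 dp.
  (4.5, 1.5, 150°): beam 1 = 0.5176 ≠ 4.0415 ✗
  (4.5, 1.5, 105°): beam 1 = 0.5774 ≠ 4.0415 ✗
  (2.5, 1.5, 255°): beam 1 = 1.0000 ≠ 4.0415 ✗
  (4.5, 4.5, 120°): beam 1 = 0.5176 ≠ 4.0415 ✗
  …
  (1.5, 3.5, 105°): r_1=4.0415, r_2=3.6235, r_3=0.5774, r_4=0.5176, r_5=0.5774, r_6=0.5176, r_7=0.5774 — all match ✓
Only this pose fits every beam.

(x, y, θ) = (1.5, 3.5, 105°)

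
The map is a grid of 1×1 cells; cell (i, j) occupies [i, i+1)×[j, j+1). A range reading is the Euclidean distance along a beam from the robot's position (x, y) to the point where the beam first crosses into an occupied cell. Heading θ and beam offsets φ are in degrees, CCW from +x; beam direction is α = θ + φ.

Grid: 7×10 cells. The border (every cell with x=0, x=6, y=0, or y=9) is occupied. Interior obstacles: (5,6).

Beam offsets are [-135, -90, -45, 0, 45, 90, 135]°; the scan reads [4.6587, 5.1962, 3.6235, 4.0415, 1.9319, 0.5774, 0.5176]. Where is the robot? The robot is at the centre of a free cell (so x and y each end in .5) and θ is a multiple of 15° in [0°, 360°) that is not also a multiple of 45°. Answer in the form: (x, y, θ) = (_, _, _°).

Candidates: 39 free-cell centres × 16 headings = 624 poses. Raycast each; keep the one whose scan matches to 4 dp.
  (5.5, 1.5, 105°): beam 1 = 0.5774 ≠ 4.6587 ✗
  (4.5, 1.5, 75°): beam 1 = 0.5774 ≠ 4.6587 ✗
  (3.5, 4.5, 105°): beam 1 = 2.8868 ≠ 4.6587 ✗
  …
  (1.5, 5.5, 60°): r_1=4.6587, r_2=5.1962, r_3=3.6235, r_4=4.0415, r_5=1.9319, r_6=0.5774, r_7=0.5176 — all match ✓
No second candidate reproduces the full scan.

(x, y, θ) = (1.5, 5.5, 60°)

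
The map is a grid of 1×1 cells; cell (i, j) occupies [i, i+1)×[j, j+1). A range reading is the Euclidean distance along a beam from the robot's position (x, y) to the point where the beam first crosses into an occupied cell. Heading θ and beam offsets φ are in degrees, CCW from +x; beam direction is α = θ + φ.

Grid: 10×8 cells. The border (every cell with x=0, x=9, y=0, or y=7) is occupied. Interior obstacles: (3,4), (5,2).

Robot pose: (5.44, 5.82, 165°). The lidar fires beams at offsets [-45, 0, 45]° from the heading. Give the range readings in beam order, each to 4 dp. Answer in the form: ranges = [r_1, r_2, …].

beam 1: φ=-45°, α=120°
  d=(-0.5000,0.8660)  start (5,5)  tX=0.8800 tY=0.2078  stride 1/|dx|=2.0000 1/|dy|=1.1547
    cross y-line → (5,6), t=0.2078
    cross x-line → (4,6), t=0.8800
    cross y-line → (4,7), t=1.3625 (wall)
  → r_1 = 1.3625
beam 2: φ=0°, α=165°
  d=(-0.9659,0.2588)  start (5,5)  tX=0.4555 tY=0.6955  stride 1/|dx|=1.0353 1/|dy|=3.8637
    cross x-line → (4,5), t=0.4555
    cross y-line → (4,6), t=0.6955
    cross x-line → (3,6), t=1.4908
    cross x-line → (2,6), t=2.5261
    cross x-line → (1,6), t=3.5614
    cross y-line → (1,7), t=4.5592 (wall)
  → r_2 = 4.5592
beam 3: φ=45°, α=210°
  d=(-0.8660,-0.5000)  start (5,5)  tX=0.5081 tY=1.6400  stride 1/|dx|=1.1547 1/|dy|=2.0000
    cross x-line → (4,5), t=0.5081
    cross y-line → (4,4), t=1.6400
    cross x-line → (3,4), t=1.6628 (wall)
  → r_3 = 1.6628

ranges = [1.3625, 4.5592, 1.6628]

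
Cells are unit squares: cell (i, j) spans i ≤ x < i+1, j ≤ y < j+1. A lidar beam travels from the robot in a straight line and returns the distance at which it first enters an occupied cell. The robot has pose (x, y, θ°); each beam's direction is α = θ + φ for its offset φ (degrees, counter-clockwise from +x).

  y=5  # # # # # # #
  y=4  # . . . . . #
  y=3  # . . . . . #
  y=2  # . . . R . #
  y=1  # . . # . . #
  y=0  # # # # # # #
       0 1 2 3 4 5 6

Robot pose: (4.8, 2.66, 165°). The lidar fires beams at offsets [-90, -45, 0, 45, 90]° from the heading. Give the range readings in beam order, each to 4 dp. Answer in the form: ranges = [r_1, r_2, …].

ranges = [2.4225, 2.7020, 3.9340, 1.3200, 1.7186]

beam 1: φ=-90°, α=75°
  d=(0.2588,0.9659)  start (4,2)  tX=0.7727 tY=0.3520  stride 1/|dx|=3.8637 1/|dy|=1.0353
    cross y-line → (4,3), t=0.3520
    cross x-line → (5,3), t=0.7727
    cross y-line → (5,4), t=1.3873
    cross y-line → (5,5), t=2.4225 (wall)
  → r_1 = 2.4225
beam 2: φ=-45°, α=120°
  d=(-0.5000,0.8660)  start (4,2)  tX=1.6000 tY=0.3926  stride 1/|dx|=2.0000 1/|dy|=1.1547
    cross y-line → (4,3), t=0.3926
    cross y-line → (4,4), t=1.5473
    cross x-line → (3,4), t=1.6000
    cross y-line → (3,5), t=2.7020 (wall)
  → r_2 = 2.7020
beam 3: φ=0°, α=165°
  d=(-0.9659,0.2588)  start (4,2)  tX=0.8282 tY=1.3137  stride 1/|dx|=1.0353 1/|dy|=3.8637
    cross x-line → (3,2), t=0.8282
    cross y-line → (3,3), t=1.3137
    cross x-line → (2,3), t=1.8635
    cross x-line → (1,3), t=2.8988
    cross x-line → (0,3), t=3.9340 (wall)
  → r_3 = 3.9340
beam 4: φ=45°, α=210°
  d=(-0.8660,-0.5000)  start (4,2)  tX=0.9238 tY=1.3200  stride 1/|dx|=1.1547 1/|dy|=2.0000
    cross x-line → (3,2), t=0.9238
    cross y-line → (3,1), t=1.3200 (wall)
  → r_4 = 1.3200
beam 5: φ=90°, α=255°
  d=(-0.2588,-0.9659)  start (4,2)  tX=3.0910 tY=0.6833  stride 1/|dx|=3.8637 1/|dy|=1.0353
    cross y-line → (4,1), t=0.6833
    cross y-line → (4,0), t=1.7186 (wall)
  → r_5 = 1.7186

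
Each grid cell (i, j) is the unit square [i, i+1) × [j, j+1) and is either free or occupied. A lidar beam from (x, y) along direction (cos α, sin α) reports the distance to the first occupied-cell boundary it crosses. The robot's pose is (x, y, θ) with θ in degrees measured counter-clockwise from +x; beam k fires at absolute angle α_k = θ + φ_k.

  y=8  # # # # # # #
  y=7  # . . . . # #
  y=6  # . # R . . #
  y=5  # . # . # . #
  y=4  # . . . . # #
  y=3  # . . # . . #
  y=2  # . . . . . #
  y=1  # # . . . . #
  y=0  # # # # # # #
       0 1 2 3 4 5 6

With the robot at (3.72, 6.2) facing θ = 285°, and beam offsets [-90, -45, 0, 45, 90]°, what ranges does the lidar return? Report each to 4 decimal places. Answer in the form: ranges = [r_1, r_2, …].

ranges = [0.7454, 4.8497, 1.0818, 0.4000, 2.3604]

beam 1: φ=-90°, α=195°
  cosα=-0.9659 sinα=-0.2588 | (3,6) | tMaxX 0.7454 tMaxY 0.7727 | tΔX 1.0353 tΔY 3.8637
    t=0.7454 [x] (2,6) — stop
  → r_1 = 0.7454
beam 2: φ=-45°, α=240°
  cosα=-0.5000 sinα=-0.8660 | (3,6) | tMaxX 1.4400 tMaxY 0.2309 | tΔX 2.0000 tΔY 1.1547
    t=0.2309 [y] (3,5)
    t=1.3856 [y] (3,4)
    t=1.4400 [x] (2,4)
    t=2.5403 [y] (2,3)
    t=3.4400 [x] (1,3)
    t=3.6950 [y] (1,2)
    t=4.8497 [y] (1,1) — stop
  → r_2 = 4.8497
beam 3: φ=0°, α=285°
  cosα=0.2588 sinα=-0.9659 | (3,6) | tMaxX 1.0818 tMaxY 0.2071 | tΔX 3.8637 tΔY 1.0353
    t=0.2071 [y] (3,5)
    t=1.0818 [x] (4,5) — stop
  → r_3 = 1.0818
beam 4: φ=45°, α=330°
  cosα=0.8660 sinα=-0.5000 | (3,6) | tMaxX 0.3233 tMaxY 0.4000 | tΔX 1.1547 tΔY 2.0000
    t=0.3233 [x] (4,6)
    t=0.4000 [y] (4,5) — stop
  → r_4 = 0.4000
beam 5: φ=90°, α=15°
  cosα=0.9659 sinα=0.2588 | (3,6) | tMaxX 0.2899 tMaxY 3.0910 | tΔX 1.0353 tΔY 3.8637
    t=0.2899 [x] (4,6)
    t=1.3252 [x] (5,6)
    t=2.3604 [x] (6,6) — stop
  → r_5 = 2.3604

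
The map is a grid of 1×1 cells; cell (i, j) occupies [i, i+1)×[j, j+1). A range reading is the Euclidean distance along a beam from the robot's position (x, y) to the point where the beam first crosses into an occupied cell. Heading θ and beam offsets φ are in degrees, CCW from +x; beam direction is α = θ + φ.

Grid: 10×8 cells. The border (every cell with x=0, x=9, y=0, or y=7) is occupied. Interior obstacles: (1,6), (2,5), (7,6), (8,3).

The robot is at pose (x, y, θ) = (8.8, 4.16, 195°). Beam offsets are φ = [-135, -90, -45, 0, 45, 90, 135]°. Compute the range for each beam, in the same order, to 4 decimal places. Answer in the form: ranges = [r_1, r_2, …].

beam 1: φ=-135°, α=60°
  direction (0.5000, 0.8660); cell (8,4); t to first gridline: x 0.4000, y 0.9699 (then +2.0000 / +1.1547)
    (9,4) via x @ 0.4000  # hit
  → r_1 = 0.4000
beam 2: φ=-90°, α=105°
  direction (-0.2588, 0.9659); cell (8,4); t to first gridline: x 3.0910, y 0.8696 (then +3.8637 / +1.0353)
    (8,5) via y @ 0.8696
    (8,6) via y @ 1.9049
    (8,7) via y @ 2.9402  # hit
  → r_2 = 2.9402
beam 3: φ=-45°, α=150°
  direction (-0.8660, 0.5000); cell (8,4); t to first gridline: x 0.9238, y 1.6800 (then +1.1547 / +2.0000)
    (7,4) via x @ 0.9238
    (7,5) via y @ 1.6800
    (6,5) via x @ 2.0785
    (5,5) via x @ 3.2332
    (5,6) via y @ 3.6800
    (4,6) via x @ 4.3879
    (3,6) via x @ 5.5426
    (3,7) via y @ 5.6800  # hit
  → r_3 = 5.6800
beam 4: φ=0°, α=195°
  direction (-0.9659, -0.2588); cell (8,4); t to first gridline: x 0.8282, y 0.6182 (then +1.0353 / +3.8637)
    (8,3) via y @ 0.6182  # hit
  → r_4 = 0.6182
beam 5: φ=45°, α=240°
  direction (-0.5000, -0.8660); cell (8,4); t to first gridline: x 1.6000, y 0.1848 (then +2.0000 / +1.1547)
    (8,3) via y @ 0.1848  # hit
  → r_5 = 0.1848
beam 6: φ=90°, α=285°
  direction (0.2588, -0.9659); cell (8,4); t to first gridline: x 0.7727, y 0.1656 (then +3.8637 / +1.0353)
    (8,3) via y @ 0.1656  # hit
  → r_6 = 0.1656
beam 7: φ=135°, α=330°
  direction (0.8660, -0.5000); cell (8,4); t to first gridline: x 0.2309, y 0.3200 (then +1.1547 / +2.0000)
    (9,4) via x @ 0.2309  # hit
  → r_7 = 0.2309

ranges = [0.4000, 2.9402, 5.6800, 0.6182, 0.1848, 0.1656, 0.2309]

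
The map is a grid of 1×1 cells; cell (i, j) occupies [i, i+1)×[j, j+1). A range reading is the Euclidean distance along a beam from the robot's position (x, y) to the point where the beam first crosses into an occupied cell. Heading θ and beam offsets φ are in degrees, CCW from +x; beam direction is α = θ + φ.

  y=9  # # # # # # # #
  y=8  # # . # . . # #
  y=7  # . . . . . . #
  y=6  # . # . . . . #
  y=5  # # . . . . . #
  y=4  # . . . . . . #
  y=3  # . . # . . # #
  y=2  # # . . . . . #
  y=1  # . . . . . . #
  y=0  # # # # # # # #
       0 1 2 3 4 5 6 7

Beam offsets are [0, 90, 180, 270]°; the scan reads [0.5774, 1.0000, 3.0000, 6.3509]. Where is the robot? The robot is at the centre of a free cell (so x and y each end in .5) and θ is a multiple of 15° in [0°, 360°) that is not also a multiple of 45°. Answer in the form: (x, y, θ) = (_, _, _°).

Candidates: 40 free-cell centres × 16 headings = 640 poses. Raycast each; keep the one whose scan matches to 4 dp.
  (2.5, 7.5, 345°): beam 1 = 4.6587 ≠ 0.5774 ✗
  (4.5, 3.5, 75°): beam 1 = 5.6940 ≠ 0.5774 ✗
  (4.5, 5.5, 345°): beam 1 = 2.5882 ≠ 0.5774 ✗
  (4.5, 5.5, 30°): beam 1 = 2.8868 ≠ 0.5774 ✗
  (6.5, 2.5, 195°): beam 1 = 5.6940 ≠ 0.5774 ✗
  …
  (6.5, 6.5, 330°): r_1=0.5774, r_2=1.0000, r_3=3.0000, r_4=6.3509 — all match ✓
Only this pose fits every beam.

(x, y, θ) = (6.5, 6.5, 330°)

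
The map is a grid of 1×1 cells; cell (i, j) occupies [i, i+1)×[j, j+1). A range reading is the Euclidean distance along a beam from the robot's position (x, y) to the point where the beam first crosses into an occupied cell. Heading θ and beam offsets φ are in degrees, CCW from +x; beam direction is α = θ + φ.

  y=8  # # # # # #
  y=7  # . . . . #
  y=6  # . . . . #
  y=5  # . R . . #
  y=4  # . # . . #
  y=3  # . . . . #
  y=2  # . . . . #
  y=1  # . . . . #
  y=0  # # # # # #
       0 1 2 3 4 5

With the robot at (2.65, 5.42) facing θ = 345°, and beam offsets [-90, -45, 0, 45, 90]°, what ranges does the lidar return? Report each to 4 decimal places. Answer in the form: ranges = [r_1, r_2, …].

beam 1: φ=-90°, α=255°
  direction (-0.2588, -0.9659); cell (2,5); t to first gridline: x 2.5114, y 0.4348 (then +3.8637 / +1.0353)
    (2,4) via y @ 0.4348  # hit
  → r_1 = 0.4348
beam 2: φ=-45°, α=300°
  direction (0.5000, -0.8660); cell (2,5); t to first gridline: x 0.7000, y 0.4850 (then +2.0000 / +1.1547)
    (2,4) via y @ 0.4850  # hit
  → r_2 = 0.4850
beam 3: φ=0°, α=345°
  direction (0.9659, -0.2588); cell (2,5); t to first gridline: x 0.3623, y 1.6228 (then +1.0353 / +3.8637)
    (3,5) via x @ 0.3623
    (4,5) via x @ 1.3976
    (4,4) via y @ 1.6228
    (5,4) via x @ 2.4329  # hit
  → r_3 = 2.4329
beam 4: φ=45°, α=30°
  direction (0.8660, 0.5000); cell (2,5); t to first gridline: x 0.4041, y 1.1600 (then +1.1547 / +2.0000)
    (3,5) via x @ 0.4041
    (3,6) via y @ 1.1600
    (4,6) via x @ 1.5588
    (5,6) via x @ 2.7135  # hit
  → r_4 = 2.7135
beam 5: φ=90°, α=75°
  direction (0.2588, 0.9659); cell (2,5); t to first gridline: x 1.3523, y 0.6005 (then +3.8637 / +1.0353)
    (2,6) via y @ 0.6005
    (3,6) via x @ 1.3523
    (3,7) via y @ 1.6357
    (3,8) via y @ 2.6710  # hit
  → r_5 = 2.6710

ranges = [0.4348, 0.4850, 2.4329, 2.7135, 2.6710]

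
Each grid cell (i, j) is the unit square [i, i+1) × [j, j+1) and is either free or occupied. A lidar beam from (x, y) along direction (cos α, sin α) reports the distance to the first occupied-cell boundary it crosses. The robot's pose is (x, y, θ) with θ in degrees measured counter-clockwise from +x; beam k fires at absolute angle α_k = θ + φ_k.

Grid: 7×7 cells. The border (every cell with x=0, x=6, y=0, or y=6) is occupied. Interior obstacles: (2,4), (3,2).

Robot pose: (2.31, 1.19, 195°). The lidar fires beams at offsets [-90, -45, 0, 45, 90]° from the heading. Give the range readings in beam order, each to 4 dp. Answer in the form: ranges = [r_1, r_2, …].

ranges = [4.9797, 1.5127, 0.7341, 0.2194, 0.1967]

beam 1: φ=-90°, α=105°
  cosα=-0.2588 sinα=0.9659 | (2,1) | tMaxX 1.1977 tMaxY 0.8386 | tΔX 3.8637 tΔY 1.0353
    t=0.8386 [y] (2,2)
    t=1.1977 [x] (1,2)
    t=1.8738 [y] (1,3)
    t=2.9091 [y] (1,4)
    t=3.9444 [y] (1,5)
    t=4.9797 [y] (1,6) — stop
  → r_1 = 4.9797
beam 2: φ=-45°, α=150°
  cosα=-0.8660 sinα=0.5000 | (2,1) | tMaxX 0.3580 tMaxY 1.6200 | tΔX 1.1547 tΔY 2.0000
    t=0.3580 [x] (1,1)
    t=1.5127 [x] (0,1) — stop
  → r_2 = 1.5127
beam 3: φ=0°, α=195°
  cosα=-0.9659 sinα=-0.2588 | (2,1) | tMaxX 0.3209 tMaxY 0.7341 | tΔX 1.0353 tΔY 3.8637
    t=0.3209 [x] (1,1)
    t=0.7341 [y] (1,0) — stop
  → r_3 = 0.7341
beam 4: φ=45°, α=240°
  cosα=-0.5000 sinα=-0.8660 | (2,1) | tMaxX 0.6200 tMaxY 0.2194 | tΔX 2.0000 tΔY 1.1547
    t=0.2194 [y] (2,0) — stop
  → r_4 = 0.2194
beam 5: φ=90°, α=285°
  cosα=0.2588 sinα=-0.9659 | (2,1) | tMaxX 2.6660 tMaxY 0.1967 | tΔX 3.8637 tΔY 1.0353
    t=0.1967 [y] (2,0) — stop
  → r_5 = 0.1967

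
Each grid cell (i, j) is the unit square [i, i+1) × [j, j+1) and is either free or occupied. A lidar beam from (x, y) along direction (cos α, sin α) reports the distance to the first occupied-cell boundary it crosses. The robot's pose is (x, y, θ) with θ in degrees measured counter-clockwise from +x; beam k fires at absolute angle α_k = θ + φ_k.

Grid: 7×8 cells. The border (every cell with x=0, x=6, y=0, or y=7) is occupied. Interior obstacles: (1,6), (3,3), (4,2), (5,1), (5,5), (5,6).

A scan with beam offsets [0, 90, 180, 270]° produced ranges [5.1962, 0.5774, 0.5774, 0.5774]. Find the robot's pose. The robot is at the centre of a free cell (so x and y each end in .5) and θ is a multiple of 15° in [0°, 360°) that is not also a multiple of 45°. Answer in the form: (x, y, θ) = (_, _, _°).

(x, y, θ) = (5.5, 2.5, 120°)

Candidates: 24 free-cell centres × 16 headings = 384 poses. Raycast each; keep the one whose scan matches to 4 dp.
  (4.5, 1.5, 15°): beam 1 = 0.5176 ≠ 5.1962 ✗
  (3.5, 2.5, 105°): beam 1 = 0.5176 ≠ 5.1962 ✗
  (4.5, 6.5, 240°): beam 1 = 2.8868 ≠ 5.1962 ✗
  (5.5, 3.5, 210°): beam 1 = 1.0000 ≠ 5.1962 ✗
  …
  (5.5, 2.5, 120°): r_1=5.1962, r_2=0.5774, r_3=0.5774, r_4=0.5774 — all match ✓
No second candidate reproduces the full scan.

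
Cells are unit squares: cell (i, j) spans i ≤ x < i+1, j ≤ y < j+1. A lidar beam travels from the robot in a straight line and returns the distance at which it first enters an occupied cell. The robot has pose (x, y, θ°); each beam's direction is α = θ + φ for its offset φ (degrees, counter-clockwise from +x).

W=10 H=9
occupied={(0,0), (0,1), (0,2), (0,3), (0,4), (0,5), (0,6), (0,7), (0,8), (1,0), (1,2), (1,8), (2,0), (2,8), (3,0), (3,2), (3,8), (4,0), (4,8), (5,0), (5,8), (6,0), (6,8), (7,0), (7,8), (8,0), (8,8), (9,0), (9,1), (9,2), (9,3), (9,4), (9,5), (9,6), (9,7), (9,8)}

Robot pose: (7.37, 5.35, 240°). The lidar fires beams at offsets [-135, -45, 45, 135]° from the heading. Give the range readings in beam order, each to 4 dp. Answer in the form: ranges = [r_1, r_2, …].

beam 1: φ=-135°, α=105°
  d=(-0.2588,0.9659)  start (7,5)  tX=1.4296 tY=0.6729  stride 1/|dx|=3.8637 1/|dy|=1.0353
    cross y-line → (7,6), t=0.6729
    cross x-line → (6,6), t=1.4296
    cross y-line → (6,7), t=1.7082
    cross y-line → (6,8), t=2.7435 (wall)
  → r_1 = 2.7435
beam 2: φ=-45°, α=195°
  d=(-0.9659,-0.2588)  start (7,5)  tX=0.3831 tY=1.3523  stride 1/|dx|=1.0353 1/|dy|=3.8637
    cross x-line → (6,5), t=0.3831
    cross y-line → (6,4), t=1.3523
    cross x-line → (5,4), t=1.4183
    cross x-line → (4,4), t=2.4536
    cross x-line → (3,4), t=3.4889
    cross x-line → (2,4), t=4.5242
    cross y-line → (2,3), t=5.2160
    cross x-line → (1,3), t=5.5594
    cross x-line → (0,3), t=6.5947 (wall)
  → r_2 = 6.5947
beam 3: φ=45°, α=285°
  d=(0.2588,-0.9659)  start (7,5)  tX=2.4341 tY=0.3623  stride 1/|dx|=3.8637 1/|dy|=1.0353
    cross y-line → (7,4), t=0.3623
    cross y-line → (7,3), t=1.3976
    cross y-line → (7,2), t=2.4329
    cross x-line → (8,2), t=2.4341
    cross y-line → (8,1), t=3.4682
    cross y-line → (8,0), t=4.5035 (wall)
  → r_3 = 4.5035
beam 4: φ=135°, α=15°
  d=(0.9659,0.2588)  start (7,5)  tX=0.6522 tY=2.5114  stride 1/|dx|=1.0353 1/|dy|=3.8637
    cross x-line → (8,5), t=0.6522
    cross x-line → (9,5), t=1.6875 (wall)
  → r_4 = 1.6875

ranges = [2.7435, 6.5947, 4.5035, 1.6875]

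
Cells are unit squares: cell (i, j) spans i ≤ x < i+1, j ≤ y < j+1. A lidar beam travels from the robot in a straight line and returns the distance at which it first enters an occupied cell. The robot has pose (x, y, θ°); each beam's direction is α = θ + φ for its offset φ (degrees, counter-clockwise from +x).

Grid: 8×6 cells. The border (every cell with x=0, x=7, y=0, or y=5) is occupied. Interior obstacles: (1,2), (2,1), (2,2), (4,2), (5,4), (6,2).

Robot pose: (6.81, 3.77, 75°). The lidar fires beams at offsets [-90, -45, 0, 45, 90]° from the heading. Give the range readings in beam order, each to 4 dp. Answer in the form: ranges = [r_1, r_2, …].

beam 1: φ=-90°, α=345°
  d=(0.9659,-0.2588)  start (6,3)  tX=0.1967 tY=2.9751  stride 1/|dx|=1.0353 1/|dy|=3.8637
    cross x-line → (7,3), t=0.1967 (wall)
  → r_1 = 0.1967
beam 2: φ=-45°, α=30°
  d=(0.8660,0.5000)  start (6,3)  tX=0.2194 tY=0.4600  stride 1/|dx|=1.1547 1/|dy|=2.0000
    cross x-line → (7,3), t=0.2194 (wall)
  → r_2 = 0.2194
beam 3: φ=0°, α=75°
  d=(0.2588,0.9659)  start (6,3)  tX=0.7341 tY=0.2381  stride 1/|dx|=3.8637 1/|dy|=1.0353
    cross y-line → (6,4), t=0.2381
    cross x-line → (7,4), t=0.7341 (wall)
  → r_3 = 0.7341
beam 4: φ=45°, α=120°
  d=(-0.5000,0.8660)  start (6,3)  tX=1.6200 tY=0.2656  stride 1/|dx|=2.0000 1/|dy|=1.1547
    cross y-line → (6,4), t=0.2656
    cross y-line → (6,5), t=1.4203 (wall)
  → r_4 = 1.4203
beam 5: φ=90°, α=165°
  d=(-0.9659,0.2588)  start (6,3)  tX=0.8386 tY=0.8887  stride 1/|dx|=1.0353 1/|dy|=3.8637
    cross x-line → (5,3), t=0.8386
    cross y-line → (5,4), t=0.8887 (wall)
  → r_5 = 0.8887

ranges = [0.1967, 0.2194, 0.7341, 1.4203, 0.8887]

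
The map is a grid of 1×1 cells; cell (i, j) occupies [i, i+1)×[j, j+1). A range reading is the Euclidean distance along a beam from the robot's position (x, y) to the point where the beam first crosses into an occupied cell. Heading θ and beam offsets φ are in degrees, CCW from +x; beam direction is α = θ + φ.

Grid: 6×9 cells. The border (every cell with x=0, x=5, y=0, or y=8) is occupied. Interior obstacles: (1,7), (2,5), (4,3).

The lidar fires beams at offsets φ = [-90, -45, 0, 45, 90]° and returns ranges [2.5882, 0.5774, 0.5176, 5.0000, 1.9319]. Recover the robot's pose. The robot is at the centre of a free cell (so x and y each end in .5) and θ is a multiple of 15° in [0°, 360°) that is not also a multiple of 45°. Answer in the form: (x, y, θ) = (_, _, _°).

(x, y, θ) = (3.5, 5.5, 195°)

Candidates: 25 free-cell centres × 16 headings = 400 poses. Raycast each; keep the one whose scan matches to 4 dp.
  (3.5, 1.5, 105°): beam 1 = 1.5529 ≠ 2.5882 ✗
  (3.5, 2.5, 165°): beam 1 = 5.6940 ≠ 2.5882 ✗
  (3.5, 7.5, 240°): beam 1 = 1.0000 ≠ 2.5882 ✗
  (1.5, 2.5, 195°): beam 1 = 1.9319 ≠ 2.5882 ✗
  …
  (3.5, 5.5, 195°): r_1=2.5882, r_2=0.5774, r_3=0.5176, r_4=5.0000, r_5=1.9319 — all match ✓
Only this pose fits every beam.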